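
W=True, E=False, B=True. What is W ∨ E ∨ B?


W = True, E = False, B = True
Expression: W ∨ E ∨ B
Step 1: W ∨ E = True OR False = True
Step 2: (True) ∨ B = True OR True = True

True


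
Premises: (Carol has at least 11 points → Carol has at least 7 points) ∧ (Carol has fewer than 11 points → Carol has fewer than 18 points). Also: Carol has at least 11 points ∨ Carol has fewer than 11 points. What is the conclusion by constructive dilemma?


Constructive dilemma: (P → Q) ∧ (R → S), P ∨ R ⊢ Q ∨ S
Premise 1: Carol has at least 11 points → Carol has at least 7 points
Premise 2: Carol has fewer than 11 points → Carol has fewer than 18 points
Premise 3: Carol has at least 11 points ∨ Carol has fewer than 11 points
Case 1: Assuming Carol has at least 11 points, then by Premise 1, Carol has at least 7 points.
Case 2: Assuming Carol has fewer than 11 points, then by Premise 2, Carol has fewer than 18 points.
Since one of Carol has at least 11 points or Carol has fewer than 11 points must hold, we get Carol has at least 7 points or Carol has fewer than 18 points.

Carol has at least 7 points or Carol has fewer than 18 points.


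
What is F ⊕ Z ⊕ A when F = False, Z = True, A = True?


F = False, Z = True, A = True
Step 1: F ⊕ Z = False XOR True = True
Step 2: True ⊕ A = True XOR True = False
XOR is true when an odd number of operands are true.

False


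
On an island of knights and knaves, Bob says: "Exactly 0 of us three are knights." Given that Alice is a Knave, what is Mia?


Bob claims exactly 0 knights among Bob, Alice, Mia.
Given: Alice is a Knave.

Case 1: Bob is a Knight (tells truth)
  Then exactly 0 of the three are knights.
  Counting Bob, Alice: 1 knight(s) so far. Need -1 more → impossible.
Case 2: Bob is a Knave (lies)
  Then the count is NOT 0.
  If Mia = Knave, count = 0 = 0 → claim would be true, contradicts lie.
  If Mia = Knight, count = 1 ≠ 0 → lie confirmed ✓

Mia is a Knight.

Knight


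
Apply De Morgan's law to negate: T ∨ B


De Morgan's law: ¬(P ∨ Q) ≡ ¬P ∧ ¬Q
¬(T ∨ B) = ¬T ∧ ¬B

¬T ∧ ¬B


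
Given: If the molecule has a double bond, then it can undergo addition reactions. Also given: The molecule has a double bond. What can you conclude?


Modus ponens: P → Q, P ⊢ Q
P: the molecule has a double bond
Q: it can undergo addition reactions
We have P → Q and P is true.
By modus ponens, Q must be true.

It can undergo addition reactions


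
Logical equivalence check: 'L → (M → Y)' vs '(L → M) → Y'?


Expression 1: L → (M → Y)
Expression 2: (L → M) → Y
Truth table (L M Y | Expr1 Expr2):
  T T T |   T     T
  T T F |   F     F
  T F T |   T     T
  T F F |   T     T
  F T T |   T     T
  F T F |   T     F   ← differ
  F F T |   T     T
  F F F |   T     F   ← differ
Counterexample: L=F, M=T, Y=F gives Expr1 = T but Expr2 = F, so the expressions are NOT logically equivalent.

No


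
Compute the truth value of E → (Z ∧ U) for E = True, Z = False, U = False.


E = True, Z = False, U = False
Step 1: Z ∧ U = False AND False = False
Step 2: E → (False): false only when E=True and consequent=False.
Result: False

False


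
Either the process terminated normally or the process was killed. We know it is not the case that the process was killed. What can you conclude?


Disjunctive syllogism: P ∨ Q, ¬P ⊢ Q
Disjunction: the process terminated normally ∨ the process was killed
We know it is not the case that the process was killed.
By disjunctive syllogism, the other disjunct must be true.

The process terminated normally


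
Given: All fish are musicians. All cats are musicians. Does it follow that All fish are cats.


Premise 1: All fish are musicians.
Premise 2: All cats are musicians.
Conclusion: All fish are cats.
Fallacy: undistributed middle. musicians is predicate in both.
Counterexample: fish and cats could be disjoint subsets of musicians.

Invalid


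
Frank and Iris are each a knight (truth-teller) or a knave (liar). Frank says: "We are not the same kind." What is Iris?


Frank says: "We are not the same kind."
Case 1: Frank is a Knight (truth-teller)
  Statement is true → they ARE different → Iris is a Knave
Case 2: Frank is a Knave (liar)
  Statement is false → they are NOT different → Iris is a Knave
In both cases, Iris is a Knave.

Knave


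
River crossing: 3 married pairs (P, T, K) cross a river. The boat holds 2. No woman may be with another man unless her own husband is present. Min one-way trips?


Label couples P, T, K (H = husband, W = wife).
Counting alone: 6 people, the boat carries 2 and someone must bring it back, so each round trip nets at most +1 on the far side until the last crossing → at least 9 trips. The jealousy constraint makes 9 impossible; the shortest valid schedule has 11:
1. WP+WT →  (far: WP,WT; near: HP,HT,HK,WK)
2. WP ←       (far: WT; near: HP,HT,HK,WP,WK)
3. WP+WK →  (far: WP,WT,WK; near: HP,HT,HK)
4. WP ←       (far: WT,WK; near: HP,HT,HK,WP)
5. HT+HK →  (far: HT,WT,HK,WK; near: HP,WP)
6. HT+WT ←  (far: HK,WK; near: HP,WP,HT,WT)
7. HP+HT →  (far: HP,HT,HK,WK; near: WP,WT)
8. WK ←       (far: HP,HT,HK; near: WP,WT,WK)
9. WP+WT →  (far: HP,WP,HT,WT,HK; near: WK)
10. HK ←      (far: HP,WP,HT,WT; near: HK,WK)
11. HK+WK → (far: all six; near: empty)
In every state each wife is either with her husband or with no other man.
Minimum trips = 11

11


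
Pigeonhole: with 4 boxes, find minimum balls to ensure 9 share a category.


Pigeonhole: to guarantee k in one of n categories, need (k-1)×n + 1.
k = 9, n = 4
Minimum = (9-1) × 4 + 1 = 8 × 4 + 1

33


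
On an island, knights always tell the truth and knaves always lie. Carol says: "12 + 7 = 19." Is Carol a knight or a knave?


Statement: "12 + 7 = 19."
Actual: 12 + 7 = 19
Claimed: 19
Statement is TRUE → Carol tells the truth → Knight

Knight


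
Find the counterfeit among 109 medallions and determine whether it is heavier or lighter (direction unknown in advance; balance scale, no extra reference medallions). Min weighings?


Let n = 109. 218 possibilities (n medallions × lighter/heavier); each weighing has 3 outcomes.
Bound for k weighings: say the first weighing puts j medallions on each pan. If it tips, the 2j weighed medallions remain suspects (each with a known direction) and k-1 weighings give 3^(k-1) outcomes; 3^(k-1) is odd, so 2j ≤ 3^(k-1) - 1. If it balances, the n - 2j unweighed medallions remain with direction unknown: 2(n - 2j) ≤ 3^(k-1) - 1 by the same parity argument. Adding, n ≤ (3^(k-1) - 1) + (3^(k-1) - 1)/2 = (3^k - 3)/2, and the classical three-group strategy achieves this (3 medallions in 2 weighings, 12 in 3, 39 in 4, 120 in 5).
So we need the smallest k with (3^k - 3)/2 ≥ 109.
k = 4: (3^4 - 3)/2 = 39 < 109 ✗
k = 5: (3^5 - 3)/2 = 120 ≥ 109 ✓

5


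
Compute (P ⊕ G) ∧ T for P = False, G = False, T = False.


P = False, G = False, T = False
Step 1: P ⊕ G = False XOR False = False
Step 2: False ∧ T = False AND False = False
XOR true when exactly one of P,G is true; then AND with T.

False


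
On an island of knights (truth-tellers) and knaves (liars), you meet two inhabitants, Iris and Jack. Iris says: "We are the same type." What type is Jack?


Iris says: "We are the same type."
Case 1: Iris is a Knight (truth-teller)
  Statement is true → they ARE the same → Jack is also a Knight
Case 2: Iris is a Knave (liar)
  Statement is false → they are NOT the same → Jack is a Knight
In both cases, Jack is a Knight.

Knight


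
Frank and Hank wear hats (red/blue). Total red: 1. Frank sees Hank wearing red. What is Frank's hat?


Total red = 1, Hank = red
Red accounted for: 1
Remaining for Frank: 0
Frank's hat is blue.

blue


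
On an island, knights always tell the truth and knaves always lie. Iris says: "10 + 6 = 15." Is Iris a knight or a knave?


Statement: "10 + 6 = 15."
Actual: 10 + 6 = 16
Claimed: 15
Statement is FALSE → Iris lies → Knave

Knave


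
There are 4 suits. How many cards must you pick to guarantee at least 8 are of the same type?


Pigeonhole: to guarantee k in one of n categories, need (k-1)×n + 1.
k = 8, n = 4
Minimum = (8-1) × 4 + 1 = 7 × 4 + 1

29


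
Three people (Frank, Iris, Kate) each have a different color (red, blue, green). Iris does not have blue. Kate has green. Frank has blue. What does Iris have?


From clues:
  Kate → green
  Frank → blue
By elimination, Iris gets the remaining.

red


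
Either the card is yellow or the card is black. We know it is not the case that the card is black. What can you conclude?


Disjunctive syllogism: P ∨ Q, ¬P ⊢ Q
Disjunction: the card is yellow ∨ the card is black
We know it is not the case that the card is black.
By disjunctive syllogism, the other disjunct must be true.

The card is yellow


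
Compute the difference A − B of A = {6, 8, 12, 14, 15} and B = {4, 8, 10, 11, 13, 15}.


A = {6, 8, 12, 14, 15}
B = {4, 8, 10, 11, 13, 15}
Operation: difference A − B
In A but not B: 6, 12, 14

{6, 12, 14}


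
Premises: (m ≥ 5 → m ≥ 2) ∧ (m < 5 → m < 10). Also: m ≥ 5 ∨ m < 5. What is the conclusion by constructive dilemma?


Constructive dilemma: (P → Q) ∧ (R → S), P ∨ R ⊢ Q ∨ S
Premise 1: m ≥ 5 → m ≥ 2
Premise 2: m < 5 → m < 10
Premise 3: m ≥ 5 ∨ m < 5
Case 1: Assuming m ≥ 5, then by Premise 1, m ≥ 2.
Case 2: Assuming m < 5, then by Premise 2, m < 10.
Since one of m ≥ 5 or m < 5 must hold, we get m ≥ 2 or m < 10.

m ≥ 2 or m < 10.


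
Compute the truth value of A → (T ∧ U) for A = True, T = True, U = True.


A = True, T = True, U = True
Step 1: T ∧ U = True AND True = True
Step 2: A → (True): false only when A=True and consequent=False.
Result: True

True


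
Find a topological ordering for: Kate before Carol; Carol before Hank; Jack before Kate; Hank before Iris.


Constraints: Kate before Carol; Carol before Hank; Jack before Kate; Hank before Iris
Method: repeatedly schedule the remaining task that has no remaining task required before it.
  Step 1: remaining {Jack, Iris, Carol, Hank, Kate}; every task except Jack still has a predecessor pending → schedule Jack.
  Step 2: remaining {Iris, Carol, Hank, Kate}; every task except Kate still has a predecessor pending → schedule Kate.
  Step 3: remaining {Iris, Carol, Hank}; every task except Carol still has a predecessor pending → schedule Carol.
  Step 4: remaining {Iris, Hank}; every task except Hank still has a predecessor pending → schedule Hank.
  Step 5: only Iris remains → schedule Iris.
Resulting order:

Jack → Kate → Carol → Hank → Iris


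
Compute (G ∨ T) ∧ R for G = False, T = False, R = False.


G = False, T = False, R = False
Step 1: G ∨ T = False OR False = False
Step 2: False ∧ R = False AND False = False
OR is true when at least one operand is true; AND requires both.

False


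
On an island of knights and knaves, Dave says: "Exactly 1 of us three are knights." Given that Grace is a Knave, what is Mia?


Dave claims exactly 1 knights among Dave, Grace, Mia.
Given: Grace is a Knave.

Case 1: Dave is a Knight (tells truth)
  Then exactly 1 of the three are knights.
  Counting Dave, Grace: 1 knight(s) so far. Need 0 more → Mia = Knave.
Case 2: Dave is a Knave (lies)
  Then the count is NOT 1.
  If Mia = Knight, count = 1 = 1 → claim would be true, contradicts lie.
  If Mia = Knave, count = 0 ≠ 1 → lie confirmed ✓

Mia is a Knave.

Knave


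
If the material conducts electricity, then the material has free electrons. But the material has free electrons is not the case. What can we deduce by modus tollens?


Modus tollens: P → Q, ¬Q ⊢ ¬P
P: the material conducts electricity
Q: the material has free electrons
We have P → Q and Q is false.
By modus tollens, P must be false.

It is not the case that the material conducts electricity


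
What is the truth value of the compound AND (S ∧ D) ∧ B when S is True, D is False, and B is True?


S = True, D = False, B = True
Step 1: S ∧ D = True AND False = False
Step 2: False ∧ B = False AND True = False
AND is true only when ALL operands are true.

False


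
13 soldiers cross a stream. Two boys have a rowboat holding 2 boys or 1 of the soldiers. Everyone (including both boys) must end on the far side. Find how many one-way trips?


Per crossing of one of the soldiers: boys→, one←, one of the soldiers→, one← = 4 trips
13 × 4 = 52, + 1 final boys→ = 53
Minimum trips = 53

53


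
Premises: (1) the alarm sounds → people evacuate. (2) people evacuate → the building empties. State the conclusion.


Hypothetical syllogism: P → Q, Q → R ⊢ P → R
Premise 1: the alarm sounds → people evacuate
Premise 2: people evacuate → the building empties
Chain the implications: the middle term (people evacuate) links the two.
Conclusion: If the alarm sounds, then the building empties.

If the alarm sounds, then the building empties.


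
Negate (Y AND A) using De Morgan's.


De Morgan's law: ¬(P ∧ Q) ≡ ¬P ∨ ¬Q
¬(Y ∧ A) = ¬Y ∨ ¬A

¬Y ∨ ¬A


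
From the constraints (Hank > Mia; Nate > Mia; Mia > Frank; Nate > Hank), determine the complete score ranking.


Constraints: Hank > Mia; Nate > Mia; Mia > Frank; Nate > Hank
Method: at each step, the next-highest is the one remaining person who never appears on the smaller side of a constraint between remaining people.
  Step 1: remaining {Nate, Mia, Hank, Frank}; on the smaller side: {Mia, Hank, Frank} → Nate is next (Nate > Mia; Nate > Hank).
  Step 2: remaining {Mia, Hank, Frank}; on the smaller side: {Mia, Frank} → Hank is next (Hank > Mia).
  Step 3: remaining {Mia, Frank}; on the smaller side: {Frank} → Mia is next (Mia > Frank).
  Step 4: only Frank remains → lowest.
Final ranking (highest to lowest):

Nate > Hank > Mia > Frank


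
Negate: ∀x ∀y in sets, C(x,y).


Original: ∀x ∀y C(x,y)
Rule: ¬∀→∃, ¬∃→∀, negate predicate.
Negation: ∃x ∃y ¬C(x,y)

∃x ∃y ¬C(x,y)


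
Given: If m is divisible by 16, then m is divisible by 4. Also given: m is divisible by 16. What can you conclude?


Modus ponens: P → Q, P ⊢ Q
P: m is divisible by 16
Q: m is divisible by 4
We have P → Q and P is true.
By modus ponens, Q must be true.

m is divisible by 4


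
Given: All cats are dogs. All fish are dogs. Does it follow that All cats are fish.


Premise 1: All cats are dogs.
Premise 2: All fish are dogs.
Conclusion: All cats are fish.
Fallacy: undistributed middle. dogs is predicate in both.
Counterexample: cats and fish could be disjoint subsets of dogs.

Invalid


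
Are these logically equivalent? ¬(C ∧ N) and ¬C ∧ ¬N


Expression 1: ¬(C ∧ N)
Expression 2: ¬C ∧ ¬N
Truth table (C N | Expr1 Expr2):
  T T |   F     F
  T F |   T     F   ← differ
  F T |   T     F   ← differ
  F F |   T     T
Counterexample: C=T, N=F gives Expr1 = T but Expr2 = F, so the expressions are NOT logically equivalent.

No


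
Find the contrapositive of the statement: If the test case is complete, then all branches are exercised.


Original: If the test case is complete, then all branches are exercised
Contrapositive: If ¬Q, then ¬P
Negate Q: not (all branches are exercised)
Negate P: not (the test case is complete)

If not (all branches are exercised), then not (the test case is complete).


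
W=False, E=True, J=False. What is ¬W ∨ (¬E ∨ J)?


W = False, E = True, J = False
Expression: ¬W ∨ (¬E ∨ J)
Step 1: ¬E = NOT True = False
Step 2: ¬E ∨ J = False OR False = False
Step 3: ¬W = NOT False = True
Step 4: (True) ∨ (False) = True OR False = True

True


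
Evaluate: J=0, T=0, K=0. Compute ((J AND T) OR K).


J AND T = 0&0 = 0
0 OR 0 = 0

0


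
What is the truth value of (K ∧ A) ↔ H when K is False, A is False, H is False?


K = False, A = False, H = False
Step 1: K ∧ A = False AND False = False
Step 2: (False) ↔ H: true when both sides have same truth value.
Result: False ↔ False = True

True


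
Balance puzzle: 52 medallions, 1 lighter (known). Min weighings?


Each weighing has 3 outcomes (left heavy / balance / right heavy), so k weighings distinguish at most 3^k cases; splitting into three near-equal groups achieves this.
Need 3^k ≥ 52: 3^3 = 27 < 52 ≤ 3^4 = 81
k = ⌈log₃(52)⌉ = 4

4


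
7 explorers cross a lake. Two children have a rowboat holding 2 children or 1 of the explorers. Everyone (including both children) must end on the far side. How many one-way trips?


Per crossing of one of the explorers: children→, one←, one of the explorers→, one← = 4 trips
7 × 4 = 28, + 1 final children→ = 29
Minimum trips = 29

29


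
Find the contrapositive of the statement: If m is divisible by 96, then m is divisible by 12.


Original: If m is divisible by 96, then m is divisible by 12
Contrapositive: If ¬Q, then ¬P
Negate Q: not (m is divisible by 12)
Negate P: not (m is divisible by 96)

If not (m is divisible by 12), then not (m is divisible by 96).


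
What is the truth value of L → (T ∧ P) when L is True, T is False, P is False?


L = True, T = False, P = False
Step 1: T ∧ P = False AND False = False
Step 2: L → (False): false only when L=True and consequent=False.
Result: False

False


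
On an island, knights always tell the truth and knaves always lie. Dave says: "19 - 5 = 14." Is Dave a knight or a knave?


Statement: "19 - 5 = 14."
Actual: 19 - 5 = 14
Claimed: 14
Statement is TRUE → Dave tells the truth → Knight

Knight


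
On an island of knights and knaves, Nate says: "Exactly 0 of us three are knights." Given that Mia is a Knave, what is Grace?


Nate claims exactly 0 knights among Nate, Mia, Grace.
Given: Mia is a Knave.

Case 1: Nate is a Knight (tells truth)
  Then exactly 0 of the three are knights.
  Counting Nate, Mia: 1 knight(s) so far. Need -1 more → impossible.
Case 2: Nate is a Knave (lies)
  Then the count is NOT 0.
  If Grace = Knave, count = 0 = 0 → claim would be true, contradicts lie.
  If Grace = Knight, count = 1 ≠ 0 → lie confirmed ✓

Grace is a Knight.

Knight


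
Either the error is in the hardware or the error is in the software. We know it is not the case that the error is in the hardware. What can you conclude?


Disjunctive syllogism: P ∨ Q, ¬P ⊢ Q
Disjunction: the error is in the hardware ∨ the error is in the software
We know it is not the case that the error is in the hardware.
By disjunctive syllogism, the other disjunct must be true.

The error is in the software


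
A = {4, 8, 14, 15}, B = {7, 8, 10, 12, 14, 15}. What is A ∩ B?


A = {4, 8, 14, 15}
B = {7, 8, 10, 12, 14, 15}
Operation: intersection
Elements in both: 8, 14, 15

{8, 14, 15}


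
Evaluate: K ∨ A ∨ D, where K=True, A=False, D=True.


K = True, A = False, D = True
Expression: K ∨ A ∨ D
Step 1: K ∨ A = True OR False = True
Step 2: (True) ∨ D = True OR True = True

True


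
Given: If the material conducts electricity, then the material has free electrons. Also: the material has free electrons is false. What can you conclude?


Modus tollens: P → Q, ¬Q ⊢ ¬P
P: the material conducts electricity
Q: the material has free electrons
We have P → Q and Q is false.
By modus tollens, P must be false.

It is not the case that the material conducts electricity


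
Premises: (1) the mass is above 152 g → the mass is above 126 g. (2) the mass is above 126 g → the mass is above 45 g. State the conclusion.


Hypothetical syllogism: P → Q, Q → R ⊢ P → R
Premise 1: the mass is above 152 g → the mass is above 126 g
Premise 2: the mass is above 126 g → the mass is above 45 g
Chain the implications: the middle term (the mass is above 126 g) links the two.
Conclusion: If the mass is above 152 g, then the mass is above 45 g.

If the mass is above 152 g, then the mass is above 45 g.


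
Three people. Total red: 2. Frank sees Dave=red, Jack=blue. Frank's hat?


Total red = 2, seen red = 1
Own red = 2 - 1 = 1
Frank's hat is red.

red


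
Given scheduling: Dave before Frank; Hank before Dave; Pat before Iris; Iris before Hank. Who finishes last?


Constraints: Dave before Frank; Hank before Dave; Pat before Iris; Iris before Hank
The last task can have nothing scheduled after it, so it must never appear on the left of a 'before'.
Tasks appearing before some other task: Dave, Hank, Pat, Iris.
The only task not in that list is Frank → it is last.

Frank


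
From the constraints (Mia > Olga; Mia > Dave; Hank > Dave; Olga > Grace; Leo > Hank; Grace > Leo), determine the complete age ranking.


Constraints: Mia > Olga; Mia > Dave; Hank > Dave; Olga > Grace; Leo > Hank; Grace > Leo
Method: at each step, the next-highest is the one remaining person who never appears on the smaller side of a constraint between remaining people.
  Step 1: remaining {Grace, Dave, Mia, Olga, Hank, Leo}; on the smaller side: {Grace, Dave, Olga, Hank, Leo} → Mia is next (Mia > Olga; Mia > Dave).
  Step 2: remaining {Grace, Dave, Olga, Hank, Leo}; on the smaller side: {Grace, Dave, Hank, Leo} → Olga is next (Olga > Grace).
  Step 3: remaining {Grace, Dave, Hank, Leo}; on the smaller side: {Dave, Hank, Leo} → Grace is next (Grace > Leo).
  Step 4: remaining {Dave, Hank, Leo}; on the smaller side: {Dave, Hank} → Leo is next (Leo > Hank).
  Step 5: remaining {Dave, Hank}; on the smaller side: {Dave} → Hank is next (Hank > Dave).
  Step 6: only Dave remains → lowest.
Final ranking (highest to lowest):

Mia > Olga > Grace > Leo > Hank > Dave


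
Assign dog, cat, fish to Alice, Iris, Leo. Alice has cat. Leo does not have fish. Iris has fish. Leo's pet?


From clues:
  Alice → cat
  Iris → fish
By elimination, Leo gets the remaining.

dog


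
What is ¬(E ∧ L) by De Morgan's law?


De Morgan's law: ¬(P ∧ Q) ≡ ¬P ∨ ¬Q
¬(E ∧ L) = ¬E ∨ ¬L

¬E ∨ ¬L


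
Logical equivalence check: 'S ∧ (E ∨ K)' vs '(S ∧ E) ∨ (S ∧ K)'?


Expression 1: S ∧ (E ∨ K)
Expression 2: (S ∧ E) ∨ (S ∧ K)
Truth table (S E K | Expr1 Expr2):
  T T T |   T     T
  T T F |   T     T
  T F T |   T     T
  T F F |   F     F
  F T T |   F     F
  F T F |   F     F
  F F T |   F     F
  F F F |   F     F
All 8 rows agree, so the expressions are logically equivalent.

Yes


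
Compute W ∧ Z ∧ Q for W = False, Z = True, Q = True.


W = False, Z = True, Q = True
Step 1: W ∧ Z = False AND True = False
Step 2: (False) ∧ Q = (False) AND True = False
AND is true only when ALL operands are true.

False


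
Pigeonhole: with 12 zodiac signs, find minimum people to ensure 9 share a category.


Pigeonhole: to guarantee k in one of n categories, need (k-1)×n + 1.
k = 9, n = 12
Minimum = (9-1) × 12 + 1 = 8 × 12 + 1

97


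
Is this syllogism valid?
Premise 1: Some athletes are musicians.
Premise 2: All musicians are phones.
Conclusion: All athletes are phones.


Premise 1: Some athletes are musicians.
Premise 2: All musicians are phones.
Conclusion: All athletes are phones.
Fallacy: illicit minor. The minor term (athletes) is distributed in the conclusion ('All athletes ...') but undistributed in its premise ('Some athletes are musicians' doesn't cover all athletes).
Only 'Some athletes are phones' follows, not 'All'.

Invalid


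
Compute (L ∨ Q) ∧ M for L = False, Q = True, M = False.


L = False, Q = True, M = False
Step 1: L ∨ Q = False OR True = True
Step 2: True ∧ M = True AND False = False
OR is true when at least one operand is true; AND requires both.

False


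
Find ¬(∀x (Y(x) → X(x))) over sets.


Original: ∀x (Y(x) → X(x))
Rule: ¬∀→∃, ¬∃→∀, negate predicate.
Negation: ∃x (Y(x) ∧ ¬X(x))

∃x (Y(x) ∧ ¬X(x))


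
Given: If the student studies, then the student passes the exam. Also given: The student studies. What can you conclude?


Modus ponens: P → Q, P ⊢ Q
P: the student studies
Q: the student passes the exam
We have P → Q and P is true.
By modus ponens, Q must be true.

The student passes the exam


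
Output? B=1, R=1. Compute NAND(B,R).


B AND R = 1
NOT(1) = 0

0


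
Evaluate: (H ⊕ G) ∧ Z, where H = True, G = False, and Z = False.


H = True, G = False, Z = False
Step 1: H ⊕ G = True XOR False = True
Step 2: True ∧ Z = True AND False = False
XOR true when exactly one of H,G is true; then AND with Z.

False


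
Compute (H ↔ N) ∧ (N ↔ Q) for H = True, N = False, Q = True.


H = True, N = False, Q = True
Step 1: H ↔ N is true when H and N have the same value. Result: False
Step 2: N ↔ Q is true when N and Q have the same value. Result: False
Step 3: False ∧ False = False

False


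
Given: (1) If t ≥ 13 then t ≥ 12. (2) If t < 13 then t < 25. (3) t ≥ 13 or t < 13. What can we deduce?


Constructive dilemma: (P → Q) ∧ (R → S), P ∨ R ⊢ Q ∨ S
Premise 1: t ≥ 13 → t ≥ 12
Premise 2: t < 13 → t < 25
Premise 3: t ≥ 13 ∨ t < 13
Case 1: Assuming t ≥ 13, then by Premise 1, t ≥ 12.
Case 2: Assuming t < 13, then by Premise 2, t < 25.
Since one of t ≥ 13 or t < 13 must hold, we get t ≥ 12 or t < 25.

t ≥ 12 or t < 25.


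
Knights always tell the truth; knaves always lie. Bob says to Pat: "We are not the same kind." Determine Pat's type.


Bob says: "We are not the same kind."
Case 1: Bob is a Knight (truth-teller)
  Statement is true → they ARE different → Pat is a Knave
Case 2: Bob is a Knave (liar)
  Statement is false → they are NOT different → Pat is a Knave
In both cases, Pat is a Knave.

Knave


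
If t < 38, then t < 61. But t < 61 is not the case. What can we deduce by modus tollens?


Modus tollens: P → Q, ¬Q ⊢ ¬P
P: t < 38
Q: t < 61
We have P → Q and Q is false.
By modus tollens, P must be false.

It is not the case that t < 38


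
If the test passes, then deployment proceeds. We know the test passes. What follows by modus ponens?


Modus ponens: P → Q, P ⊢ Q
P: the test passes
Q: deployment proceeds
We have P → Q and P is true.
By modus ponens, Q must be true.

Deployment proceeds


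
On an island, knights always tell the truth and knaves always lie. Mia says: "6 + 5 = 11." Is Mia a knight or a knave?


Statement: "6 + 5 = 11."
Actual: 6 + 5 = 11
Claimed: 11
Statement is TRUE → Mia tells the truth → Knight

Knight


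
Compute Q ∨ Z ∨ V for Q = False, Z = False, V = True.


Q = False, Z = False, V = True
Step 1: Q ∨ Z = False OR False = False
Step 2: False ∨ V = False OR True = True
OR is true when at least one operand is true.

True


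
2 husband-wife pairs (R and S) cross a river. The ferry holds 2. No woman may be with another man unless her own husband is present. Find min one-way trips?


Label couples R and S.
1. WR+WS → (far: WR,WS; near: HR,HS)
2. WR ←   (far: WS; near: HR,HS,WR)
3. HR+HS → (far: HR,HS,WS; near: WR)
4. HR ←   (far: HS,WS; near: HR,WR)  — HR returns, since WR is alone on near bank
5. HR+WR → (far: all four; near: empty)
Every state respects the constraint.
Minimum trips = 5

5


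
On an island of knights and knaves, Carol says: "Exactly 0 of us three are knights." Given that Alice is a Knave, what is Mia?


Carol claims exactly 0 knights among Carol, Alice, Mia.
Given: Alice is a Knave.

Case 1: Carol is a Knight (tells truth)
  Then exactly 0 of the three are knights.
  Counting Carol, Alice: 1 knight(s) so far. Need -1 more → impossible.
Case 2: Carol is a Knave (lies)
  Then the count is NOT 0.
  If Mia = Knave, count = 0 = 0 → claim would be true, contradicts lie.
  If Mia = Knight, count = 1 ≠ 0 → lie confirmed ✓

Mia is a Knight.

Knight


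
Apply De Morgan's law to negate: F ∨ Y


De Morgan's law: ¬(P ∨ Q) ≡ ¬P ∧ ¬Q
¬(F ∨ Y) = ¬F ∧ ¬Y

¬F ∧ ¬Y


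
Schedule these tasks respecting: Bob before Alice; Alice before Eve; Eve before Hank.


Constraints: Bob before Alice; Alice before Eve; Eve before Hank
Method: repeatedly schedule the remaining task that has no remaining task required before it.
  Step 1: remaining {Bob, Hank, Eve, Alice}; every task except Bob still has a predecessor pending → schedule Bob.
  Step 2: remaining {Hank, Eve, Alice}; every task except Alice still has a predecessor pending → schedule Alice.
  Step 3: remaining {Hank, Eve}; every task except Eve still has a predecessor pending → schedule Eve.
  Step 4: only Hank remains → schedule Hank.
Resulting order:

Bob → Alice → Eve → Hank


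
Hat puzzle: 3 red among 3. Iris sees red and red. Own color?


Total red = 3, seen red = 2
Own red = 3 - 2 = 1
Iris's hat is red.

red


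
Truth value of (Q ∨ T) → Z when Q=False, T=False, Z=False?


Q = False, T = False, Z = False
Expression: (Q ∨ T) → Z
Step 1: Q ∨ T = False OR False = False
Step 2: (False) → Z = False → False (false only if antecedent True and consequent False) = True

True


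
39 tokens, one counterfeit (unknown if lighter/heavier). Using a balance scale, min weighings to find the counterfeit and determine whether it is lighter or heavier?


Let n = 39. 78 possibilities (n tokens × lighter/heavier); each weighing has 3 outcomes.
Bound for k weighings: say the first weighing puts j tokens on each pan. If it tips, the 2j weighed tokens remain suspects (each with a known direction) and k-1 weighings give 3^(k-1) outcomes; 3^(k-1) is odd, so 2j ≤ 3^(k-1) - 1. If it balances, the n - 2j unweighed tokens remain with direction unknown: 2(n - 2j) ≤ 3^(k-1) - 1 by the same parity argument. Adding, n ≤ (3^(k-1) - 1) + (3^(k-1) - 1)/2 = (3^k - 3)/2, and the classical three-group strategy achieves this (3 tokens in 2 weighings, 12 in 3, 39 in 4, 120 in 5).
So we need the smallest k with (3^k - 3)/2 ≥ 39.
k = 3: (3^3 - 3)/2 = 12 < 39 ✗
k = 4: (3^4 - 3)/2 = 39 ≥ 39 ✓

4


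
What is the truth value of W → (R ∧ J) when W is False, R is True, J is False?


W = False, R = True, J = False
Step 1: R ∧ J = True AND False = False
Step 2: W → (False): false only when W=True and consequent=False.
Result: True

True


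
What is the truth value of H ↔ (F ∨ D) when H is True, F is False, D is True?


H = True, F = False, D = True
Step 1: F ∨ D = False OR True = True
Step 2: H ↔ (True): true when both sides have same truth value.
Result: True ↔ True = True

True


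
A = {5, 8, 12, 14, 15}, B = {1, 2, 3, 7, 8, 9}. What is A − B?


A = {5, 8, 12, 14, 15}
B = {1, 2, 3, 7, 8, 9}
Operation: difference A − B
In A but not B: 5, 12, 14, 15

{5, 12, 14, 15}


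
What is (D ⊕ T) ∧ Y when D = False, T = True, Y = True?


D = False, T = True, Y = True
Step 1: D ⊕ T = False XOR True = True
Step 2: True ∧ Y = True AND True = True
XOR true when exactly one of D,T is true; then AND with Y.

True


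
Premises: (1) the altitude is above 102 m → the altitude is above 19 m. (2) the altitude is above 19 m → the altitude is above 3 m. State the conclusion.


Hypothetical syllogism: P → Q, Q → R ⊢ P → R
Premise 1: the altitude is above 102 m → the altitude is above 19 m
Premise 2: the altitude is above 19 m → the altitude is above 3 m
Chain the implications: the middle term (the altitude is above 19 m) links the two.
Conclusion: If the altitude is above 102 m, then the altitude is above 3 m.

If the altitude is above 102 m, then the altitude is above 3 m.


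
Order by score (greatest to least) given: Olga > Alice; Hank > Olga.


Constraints: Olga > Alice; Hank > Olga
Method: at each step, the next-highest is the one remaining person who never appears on the smaller side of a constraint between remaining people.
  Step 1: remaining {Hank, Olga, Alice}; on the smaller side: {Olga, Alice} → Hank is next (Hank > Olga).
  Step 2: remaining {Olga, Alice}; on the smaller side: {Alice} → Olga is next (Olga > Alice).
  Step 3: only Alice remains → lowest.
Final ranking (highest to lowest):

Hank > Olga > Alice


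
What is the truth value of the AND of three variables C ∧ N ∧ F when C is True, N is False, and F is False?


C = True, N = False, F = False
Step 1: C ∧ N = True AND False = False
Step 2: (False) ∧ F = (False) AND False = False
AND is true only when ALL operands are true.

False


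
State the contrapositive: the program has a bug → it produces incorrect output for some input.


Original: If the program has a bug, then it produces incorrect output for some input
Contrapositive: If ¬Q, then ¬P
Negate Q: not (it produces incorrect output for some input)
Negate P: not (the program has a bug)

If not (it produces incorrect output for some input), then not (the program has a bug).


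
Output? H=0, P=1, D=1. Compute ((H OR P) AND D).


H OR P = 0|1 = 1
1 AND 1 = 1

1


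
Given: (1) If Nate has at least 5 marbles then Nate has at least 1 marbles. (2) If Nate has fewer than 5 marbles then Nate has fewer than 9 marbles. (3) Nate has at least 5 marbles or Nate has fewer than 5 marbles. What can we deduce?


Constructive dilemma: (P → Q) ∧ (R → S), P ∨ R ⊢ Q ∨ S
Premise 1: Nate has at least 5 marbles → Nate has at least 1 marbles
Premise 2: Nate has fewer than 5 marbles → Nate has fewer than 9 marbles
Premise 3: Nate has at least 5 marbles ∨ Nate has fewer than 5 marbles
Case 1: Assuming Nate has at least 5 marbles, then by Premise 1, Nate has at least 1 marbles.
Case 2: Assuming Nate has fewer than 5 marbles, then by Premise 2, Nate has fewer than 9 marbles.
Since one of Nate has at least 5 marbles or Nate has fewer than 5 marbles must hold, we get Nate has at least 1 marbles or Nate has fewer than 9 marbles.

Nate has at least 1 marbles or Nate has fewer than 9 marbles.


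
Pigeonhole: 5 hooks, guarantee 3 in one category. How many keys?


Pigeonhole: to guarantee k in one of n categories, need (k-1)×n + 1.
k = 3, n = 5
Minimum = (3-1) × 5 + 1 = 2 × 5 + 1

11


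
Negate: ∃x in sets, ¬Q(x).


Original: ∃x ¬Q(x)
Rule: ¬∀→∃, ¬∃→∀, negate predicate.
Negation: ∀x Q(x)

∀x Q(x)


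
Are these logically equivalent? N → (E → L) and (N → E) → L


Expression 1: N → (E → L)
Expression 2: (N → E) → L
Truth table (N E L | Expr1 Expr2):
  T T T |   T     T
  T T F |   F     F
  T F T |   T     T
  T F F |   T     T
  F T T |   T     T
  F T F |   T     F   ← differ
  F F T |   T     T
  F F F |   T     F   ← differ
Counterexample: N=F, E=T, L=F gives Expr1 = T but Expr2 = F, so the expressions are NOT logically equivalent.

No


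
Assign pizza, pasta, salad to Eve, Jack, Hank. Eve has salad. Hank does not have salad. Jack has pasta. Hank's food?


From clues:
  Eve → salad
  Jack → pasta
By elimination, Hank gets the remaining.

pizza


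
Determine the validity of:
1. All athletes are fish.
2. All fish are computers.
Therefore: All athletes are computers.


Premise 1: All athletes are fish.
Premise 2: All fish are computers.
Conclusion: All athletes are computers.
Barbara syllogism (AAA-1): All A are B, All B are C → All A are C.
Middle term (fish) distributed in premise 2.

Valid


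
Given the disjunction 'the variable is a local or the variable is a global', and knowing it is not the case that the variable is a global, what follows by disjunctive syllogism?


Disjunctive syllogism: P ∨ Q, ¬P ⊢ Q
Disjunction: the variable is a local ∨ the variable is a global
We know it is not the case that the variable is a global.
By disjunctive syllogism, the other disjunct must be true.

The variable is a local


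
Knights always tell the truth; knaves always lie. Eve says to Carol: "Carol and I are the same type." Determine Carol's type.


Eve says: "Carol and I are the same type."
Case 1: Eve is a Knight (truth-teller)
  Statement is true → they ARE the same → Carol is also a Knight
Case 2: Eve is a Knave (liar)
  Statement is false → they are NOT the same → Carol is a Knight
In both cases, Carol is a Knight.

Knight


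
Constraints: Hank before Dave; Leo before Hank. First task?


Constraints: Hank before Dave; Leo before Hank
The first task can have nothing scheduled before it, so it must never appear on the right of a 'before'.
Tasks appearing after some 'before': Dave, Hank.
The only task not in that list is Leo → it is first.

Leo


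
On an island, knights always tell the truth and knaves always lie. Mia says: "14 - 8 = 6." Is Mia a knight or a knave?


Statement: "14 - 8 = 6."
Actual: 14 - 8 = 6
Claimed: 6
Statement is TRUE → Mia tells the truth → Knight

Knight


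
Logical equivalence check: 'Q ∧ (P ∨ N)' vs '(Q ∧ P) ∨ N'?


Expression 1: Q ∧ (P ∨ N)
Expression 2: (Q ∧ P) ∨ N
Truth table (Q P N | Expr1 Expr2):
  T T T |   T     T
  T T F |   T     T
  T F T |   T     T
  T F F |   F     F
  F T T |   F     T   ← differ
  F T F |   F     F
  F F T |   F     T   ← differ
  F F F |   F     F
Counterexample: Q=F, P=T, N=T gives Expr1 = F but Expr2 = T, so the expressions are NOT logically equivalent.

No


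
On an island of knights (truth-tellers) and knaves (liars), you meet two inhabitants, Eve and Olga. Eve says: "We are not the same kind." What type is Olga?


Eve says: "We are not the same kind."
Case 1: Eve is a Knight (truth-teller)
  Statement is true → they ARE different → Olga is a Knave
Case 2: Eve is a Knave (liar)
  Statement is false → they are NOT different → Olga is a Knave
In both cases, Olga is a Knave.

Knave


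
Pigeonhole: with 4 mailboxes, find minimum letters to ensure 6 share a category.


Pigeonhole: to guarantee k in one of n categories, need (k-1)×n + 1.
k = 6, n = 4
Minimum = (6-1) × 4 + 1 = 5 × 4 + 1

21


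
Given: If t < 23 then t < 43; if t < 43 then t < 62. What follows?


Hypothetical syllogism: P → Q, Q → R ⊢ P → R
Premise 1: t < 23 → t < 43
Premise 2: t < 43 → t < 62
Chain the implications: the middle term (t < 43) links the two.
Conclusion: If t < 23, then t < 62.

If t < 23, then t < 62.


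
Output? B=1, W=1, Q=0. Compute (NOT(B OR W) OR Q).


B OR W = 1
NOT(1) = 0
0 OR 0 = 0

0


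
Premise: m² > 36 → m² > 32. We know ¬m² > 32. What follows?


Modus tollens: P → Q, ¬Q ⊢ ¬P
P: m² > 36
Q: m² > 32
We have P → Q and Q is false.
By modus tollens, P must be false.

It is not the case that m² > 36


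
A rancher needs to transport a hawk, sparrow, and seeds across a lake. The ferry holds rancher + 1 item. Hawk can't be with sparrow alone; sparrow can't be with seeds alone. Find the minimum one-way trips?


1. rancher+sparrow → 2. rancher ← 3. rancher+hawk → 4. rancher+sparrow ← 5. rancher+seeds → 6. rancher ← 7. rancher+sparrow →
Minimum trips = 7

7


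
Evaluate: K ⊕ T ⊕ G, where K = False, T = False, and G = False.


K = False, T = False, G = False
Step 1: K ⊕ T = False XOR False = False
Step 2: False ⊕ G = False XOR False = False
XOR is true when an odd number of operands are true.

False


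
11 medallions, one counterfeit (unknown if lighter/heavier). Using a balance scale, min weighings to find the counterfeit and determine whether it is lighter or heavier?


Let n = 11. 22 possibilities (n medallions × lighter/heavier); each weighing has 3 outcomes.
Bound for k weighings: say the first weighing puts j medallions on each pan. If it tips, the 2j weighed medallions remain suspects (each with a known direction) and k-1 weighings give 3^(k-1) outcomes; 3^(k-1) is odd, so 2j ≤ 3^(k-1) - 1. If it balances, the n - 2j unweighed medallions remain with direction unknown: 2(n - 2j) ≤ 3^(k-1) - 1 by the same parity argument. Adding, n ≤ (3^(k-1) - 1) + (3^(k-1) - 1)/2 = (3^k - 3)/2, and the classical three-group strategy achieves this (3 medallions in 2 weighings, 12 in 3, 39 in 4, 120 in 5).
So we need the smallest k with (3^k - 3)/2 ≥ 11.
k = 2: (3^2 - 3)/2 = 3 < 11 ✗
k = 3: (3^3 - 3)/2 = 12 ≥ 11 ✓

3
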